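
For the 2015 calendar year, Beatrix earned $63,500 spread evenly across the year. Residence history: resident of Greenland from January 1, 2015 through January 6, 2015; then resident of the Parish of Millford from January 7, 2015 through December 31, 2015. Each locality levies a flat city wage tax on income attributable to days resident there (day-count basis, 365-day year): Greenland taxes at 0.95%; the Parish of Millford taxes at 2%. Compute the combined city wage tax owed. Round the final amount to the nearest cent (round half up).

Greenland, January 1 – January 6, 2015: 6 days → $63,500 × 0.95% × 6/365 = $9.9164
The Parish of Millford, January 7 – December 31, 2015: 359 days → $63,500 × 2% × 359/365 = $1,249.1233
Total = $1,259.0397

$1,259.04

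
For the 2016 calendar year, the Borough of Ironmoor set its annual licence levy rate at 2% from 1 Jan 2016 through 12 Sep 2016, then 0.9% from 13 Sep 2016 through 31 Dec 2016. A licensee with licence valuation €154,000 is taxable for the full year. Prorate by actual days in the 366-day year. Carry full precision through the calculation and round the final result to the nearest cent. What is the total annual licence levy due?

1 Jan – 12 Sep 2016: 256 days at 2% → €154,000 × 2% × 256/366 = €2,154.3169
13 Sep – 31 Dec 2016: 110 days at 0.9% → €154,000 × 0.9% × 110/366 = €416.5574
Total = €2,570.8743

€2,570.87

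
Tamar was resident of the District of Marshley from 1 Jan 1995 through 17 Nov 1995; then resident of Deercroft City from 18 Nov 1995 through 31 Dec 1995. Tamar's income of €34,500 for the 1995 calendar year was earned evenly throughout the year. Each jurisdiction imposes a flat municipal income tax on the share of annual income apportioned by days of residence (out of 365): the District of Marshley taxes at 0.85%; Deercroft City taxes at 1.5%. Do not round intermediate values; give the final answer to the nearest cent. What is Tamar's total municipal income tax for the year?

The District of Marshley, 1 Jan – 17 Nov 1995: 321 days → €34,500 × 0.85% × 321/365 = €257.8993
Deercroft City, 18 Nov – 31 Dec 1995: 44 days → €34,500 × 1.5% × 44/365 = €62.3836
Total = €320.2829

€320.28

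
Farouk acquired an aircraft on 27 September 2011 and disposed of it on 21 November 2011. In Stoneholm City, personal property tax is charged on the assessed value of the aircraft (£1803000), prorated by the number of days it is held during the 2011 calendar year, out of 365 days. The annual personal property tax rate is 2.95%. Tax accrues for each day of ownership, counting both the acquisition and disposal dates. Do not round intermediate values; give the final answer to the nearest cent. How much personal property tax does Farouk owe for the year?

Days held (27 September – 21 November 2011): 56 out of 365
Tax = £1803000 × 2.95% × 56/365 = £8160.4274

£8160.43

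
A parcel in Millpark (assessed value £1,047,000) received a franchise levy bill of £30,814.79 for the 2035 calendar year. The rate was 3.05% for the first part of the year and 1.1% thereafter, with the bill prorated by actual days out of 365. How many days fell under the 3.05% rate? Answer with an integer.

Let d = days at the first rate; then 365 − d days at the second rate.
£1,047,000 × [3.05%·d + 1.1%·(365−d)] / 365 = £30,814.79
Solving gives d = 345, so the new rate took effect on December 12, 2035.

345 days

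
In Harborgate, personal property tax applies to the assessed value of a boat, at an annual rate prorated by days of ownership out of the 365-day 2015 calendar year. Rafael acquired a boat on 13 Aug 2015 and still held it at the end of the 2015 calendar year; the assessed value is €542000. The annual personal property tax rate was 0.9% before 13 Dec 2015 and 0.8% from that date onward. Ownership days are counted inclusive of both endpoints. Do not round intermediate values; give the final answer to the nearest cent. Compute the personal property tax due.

€1856.16

13 Aug – 12 Dec 2015: 122 days at 0.9% → €542000 × 0.9% × 122/365 = €1630.4548
13 Dec – 31 Dec 2015: 19 days at 0.8% → €542000 × 0.8% × 19/365 = €225.7096
Total = €1856.1644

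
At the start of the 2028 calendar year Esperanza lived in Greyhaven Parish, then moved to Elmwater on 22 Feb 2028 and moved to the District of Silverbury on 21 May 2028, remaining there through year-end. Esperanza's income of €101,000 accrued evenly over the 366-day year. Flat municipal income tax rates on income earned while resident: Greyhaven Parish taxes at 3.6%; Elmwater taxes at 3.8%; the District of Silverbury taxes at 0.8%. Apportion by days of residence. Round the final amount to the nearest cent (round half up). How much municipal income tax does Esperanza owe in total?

€1,946.60

Greyhaven Parish, 1 Jan – 21 Feb 2028: 52 days → €101,000 × 3.6% × 52/366 = €516.5902
Elmwater, 22 Feb – 20 May 2028: 89 days → €101,000 × 3.8% × 89/366 = €933.2842
The District of Silverbury, 21 May – 31 Dec 2028: 225 days → €101,000 × 0.8% × 225/366 = €496.7213
Total = €1,946.5956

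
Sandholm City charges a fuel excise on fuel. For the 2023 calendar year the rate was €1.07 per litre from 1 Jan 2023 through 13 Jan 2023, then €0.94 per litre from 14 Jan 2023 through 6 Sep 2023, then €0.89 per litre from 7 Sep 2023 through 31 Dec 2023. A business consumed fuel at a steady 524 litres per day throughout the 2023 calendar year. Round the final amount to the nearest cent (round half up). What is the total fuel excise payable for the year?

1 Jan – 13 Jan 2023: 13 days × 524 litres/day = 6,812 litres at €1.07/litre → €7,288.84
14 Jan – 6 Sep 2023: 236 days × 524 litres/day = 123,664 litres at €0.94/litre → €116,244.16
7 Sep – 31 Dec 2023: 116 days × 524 litres/day = 60,784 litres at €0.89/litre → €54,097.76

€177,630.76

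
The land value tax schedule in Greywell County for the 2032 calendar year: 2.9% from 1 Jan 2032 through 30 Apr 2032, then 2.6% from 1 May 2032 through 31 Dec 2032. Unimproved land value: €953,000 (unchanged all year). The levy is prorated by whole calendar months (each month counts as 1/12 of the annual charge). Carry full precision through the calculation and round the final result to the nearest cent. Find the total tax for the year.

1 Jan – 30 Apr 2032: 4 months at 2.9% → €953,000 × 2.9% × 4/12 = €9,212.3333
1 May – 31 Dec 2032: 8 months at 2.6% → €953,000 × 2.6% × 8/12 = €16,518.6667
Total = €25,731.0000

€25,731.00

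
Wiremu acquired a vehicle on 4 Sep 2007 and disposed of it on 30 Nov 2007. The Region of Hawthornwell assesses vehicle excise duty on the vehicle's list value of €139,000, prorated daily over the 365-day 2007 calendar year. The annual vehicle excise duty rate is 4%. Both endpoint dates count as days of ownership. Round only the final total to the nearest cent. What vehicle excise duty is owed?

€1,340.49

Days held (4 Sep – 30 Nov 2007): 88 out of 365
Tax = €139,000 × 4% × 88/365 = €1,340.4932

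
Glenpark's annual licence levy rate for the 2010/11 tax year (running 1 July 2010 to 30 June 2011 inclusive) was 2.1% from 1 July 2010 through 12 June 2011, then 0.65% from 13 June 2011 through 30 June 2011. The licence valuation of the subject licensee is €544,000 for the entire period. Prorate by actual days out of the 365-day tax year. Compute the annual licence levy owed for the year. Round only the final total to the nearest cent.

€11,035.00

1 July 2010 – 12 June 2011: 347 days at 2.1% → €544,000 × 2.1% × 347/365 = €10,860.6247
13 June – 30 June 2011: 18 days at 0.65% → €544,000 × 0.65% × 18/365 = €174.3781
Total = €11,035.0027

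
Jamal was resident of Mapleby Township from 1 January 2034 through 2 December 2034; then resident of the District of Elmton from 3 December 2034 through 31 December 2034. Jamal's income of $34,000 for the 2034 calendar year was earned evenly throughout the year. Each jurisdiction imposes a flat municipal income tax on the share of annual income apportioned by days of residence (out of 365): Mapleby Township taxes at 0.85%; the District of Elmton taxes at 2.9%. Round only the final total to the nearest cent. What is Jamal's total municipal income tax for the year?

$344.38

Mapleby Township, 1 January – 2 December 2034: 336 days → $34,000 × 0.85% × 336/365 = $266.0384
The District of Elmton, 3 December – 31 December 2034: 29 days → $34,000 × 2.9% × 29/365 = $78.3397
Total = $344.3781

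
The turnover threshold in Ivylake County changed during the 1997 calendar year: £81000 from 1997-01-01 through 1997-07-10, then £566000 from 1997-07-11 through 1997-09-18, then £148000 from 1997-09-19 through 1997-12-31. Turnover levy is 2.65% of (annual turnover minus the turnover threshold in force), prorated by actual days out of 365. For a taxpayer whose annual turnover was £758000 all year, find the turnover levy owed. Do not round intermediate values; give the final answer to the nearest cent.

1997-01-01 to 1997-07-10: 191 days, exemption £81000 → (£758000 − £81000) × 2.65% × 191/365 = £9388.0425
1997-07-11 to 1997-09-18: 70 days, exemption £566000 → (£758000 − £566000) × 2.65% × 70/365 = £975.7808
1997-09-19 to 1997-12-31: 104 days, exemption £148000 → (£758000 − £148000) × 2.65% × 104/365 = £4605.9178
Total = £14969.7411

£14969.74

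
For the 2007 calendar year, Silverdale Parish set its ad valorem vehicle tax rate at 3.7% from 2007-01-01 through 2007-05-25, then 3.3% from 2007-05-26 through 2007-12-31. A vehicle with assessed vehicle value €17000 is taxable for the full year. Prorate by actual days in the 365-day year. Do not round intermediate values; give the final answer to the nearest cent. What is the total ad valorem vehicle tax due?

€588.01

2007-01-01 to 2007-05-25: 145 days at 3.7% → €17000 × 3.7% × 145/365 = €249.8767
2007-05-26 to 2007-12-31: 220 days at 3.3% → €17000 × 3.3% × 220/365 = €338.1370
Total = €588.0137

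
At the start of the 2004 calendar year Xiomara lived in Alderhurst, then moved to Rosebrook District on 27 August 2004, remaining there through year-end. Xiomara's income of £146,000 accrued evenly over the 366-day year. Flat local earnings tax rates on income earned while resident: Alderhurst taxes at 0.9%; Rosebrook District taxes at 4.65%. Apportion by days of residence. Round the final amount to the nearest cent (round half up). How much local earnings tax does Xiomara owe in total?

Alderhurst, 1 January – 26 August 2004: 239 days → £146,000 × 0.9% × 239/366 = £858.0492
Rosebrook District, 27 August – 31 December 2004: 127 days → £146,000 × 4.65% × 127/366 = £2,355.7459
Total = £3,213.7951

£3,213.80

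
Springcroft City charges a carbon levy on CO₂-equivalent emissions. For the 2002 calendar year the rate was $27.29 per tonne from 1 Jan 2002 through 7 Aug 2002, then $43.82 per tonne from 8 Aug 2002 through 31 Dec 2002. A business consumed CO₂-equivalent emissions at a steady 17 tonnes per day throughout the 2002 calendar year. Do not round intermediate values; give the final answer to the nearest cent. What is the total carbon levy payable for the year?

$210,361.91

1 Jan – 7 Aug 2002: 219 days × 17 tonnes/day = 3,723 tonnes at $27.29/tonne → $101,600.67
8 Aug – 31 Dec 2002: 146 days × 17 tonnes/day = 2,482 tonnes at $43.82/tonne → $108,761.24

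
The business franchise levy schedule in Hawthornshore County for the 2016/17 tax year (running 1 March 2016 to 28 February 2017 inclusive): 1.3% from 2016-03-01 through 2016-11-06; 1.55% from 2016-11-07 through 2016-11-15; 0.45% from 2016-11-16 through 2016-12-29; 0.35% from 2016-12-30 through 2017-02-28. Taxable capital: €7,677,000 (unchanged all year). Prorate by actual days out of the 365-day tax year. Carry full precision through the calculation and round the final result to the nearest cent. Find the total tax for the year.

€80,219.39

2016-03-01 to 2016-11-06: 251 days at 1.3% → €7,677,000 × 1.3% × 251/365 = €68,630.2767
2016-11-07 to 2016-11-15: 9 days at 1.55% → €7,677,000 × 1.55% × 9/365 = €2,934.0863
2016-11-16 to 2016-12-29: 44 days at 0.45% → €7,677,000 × 0.45% × 44/365 = €4,164.5096
2016-12-30 to 2017-02-28: 61 days at 0.35% → €7,677,000 × 0.35% × 61/365 = €4,490.5192
Total = €80,219.3918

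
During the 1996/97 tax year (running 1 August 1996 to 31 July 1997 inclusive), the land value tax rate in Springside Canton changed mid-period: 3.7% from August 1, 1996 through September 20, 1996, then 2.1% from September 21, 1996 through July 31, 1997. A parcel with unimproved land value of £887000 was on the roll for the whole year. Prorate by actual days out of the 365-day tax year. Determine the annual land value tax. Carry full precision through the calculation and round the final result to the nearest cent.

August 1 – September 20, 1996: 51 days at 3.7% → £887000 × 3.7% × 51/365 = £4585.6685
September 21, 1996 – July 31, 1997: 314 days at 2.1% → £887000 × 2.1% × 314/365 = £16024.3233
Total = £20609.9918

£20609.99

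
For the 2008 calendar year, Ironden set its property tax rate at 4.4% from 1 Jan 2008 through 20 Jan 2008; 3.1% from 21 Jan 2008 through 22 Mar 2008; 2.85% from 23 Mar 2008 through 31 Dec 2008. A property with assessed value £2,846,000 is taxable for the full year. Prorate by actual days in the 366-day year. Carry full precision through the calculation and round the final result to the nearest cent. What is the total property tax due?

£84,726.82

1 Jan – 20 Jan 2008: 20 days at 4.4% → £2,846,000 × 4.4% × 20/366 = £6,842.8415
21 Jan – 22 Mar 2008: 62 days at 3.1% → £2,846,000 × 3.1% × 62/366 = £14,945.3880
23 Mar – 31 Dec 2008: 284 days at 2.85% → £2,846,000 × 2.85% × 284/366 = £62,938.5902
Total = £84,726.8197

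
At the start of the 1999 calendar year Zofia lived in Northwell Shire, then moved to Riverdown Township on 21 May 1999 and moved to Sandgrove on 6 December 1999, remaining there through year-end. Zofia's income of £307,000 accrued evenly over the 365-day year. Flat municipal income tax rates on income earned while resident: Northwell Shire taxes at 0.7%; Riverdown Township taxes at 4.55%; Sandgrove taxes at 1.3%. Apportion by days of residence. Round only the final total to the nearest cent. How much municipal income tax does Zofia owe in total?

Northwell Shire, 1 January – 20 May 1999: 140 days → £307,000 × 0.7% × 140/365 = £824.2740
Riverdown Township, 21 May – 5 December 1999: 199 days → £307,000 × 4.55% × 199/365 = £7,615.7027
Sandgrove, 6 December – 31 December 1999: 26 days → £307,000 × 1.3% × 26/365 = £284.2904
Total = £8,724.2671

£8,724.27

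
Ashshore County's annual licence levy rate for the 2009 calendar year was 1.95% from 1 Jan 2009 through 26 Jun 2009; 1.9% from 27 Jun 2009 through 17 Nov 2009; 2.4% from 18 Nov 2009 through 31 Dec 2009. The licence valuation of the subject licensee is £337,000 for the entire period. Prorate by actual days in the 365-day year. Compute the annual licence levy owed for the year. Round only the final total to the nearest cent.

1 Jan – 26 Jun 2009: 177 days at 1.95% → £337,000 × 1.95% × 177/365 = £3,186.7274
27 Jun – 17 Nov 2009: 144 days at 1.9% → £337,000 × 1.9% × 144/365 = £2,526.1151
18 Nov – 31 Dec 2009: 44 days at 2.4% → £337,000 × 2.4% × 44/365 = £974.9918
Total = £6,687.8342

£6,687.83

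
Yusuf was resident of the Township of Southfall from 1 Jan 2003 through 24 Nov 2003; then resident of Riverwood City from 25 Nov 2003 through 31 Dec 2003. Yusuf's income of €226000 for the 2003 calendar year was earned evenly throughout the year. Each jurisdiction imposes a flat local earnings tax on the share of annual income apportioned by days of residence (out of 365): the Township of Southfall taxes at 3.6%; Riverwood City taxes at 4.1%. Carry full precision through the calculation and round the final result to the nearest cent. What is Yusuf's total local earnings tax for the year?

€8250.55

The Township of Southfall, 1 Jan – 24 Nov 2003: 328 days → €226000 × 3.6% × 328/365 = €7311.2548
Riverwood City, 25 Nov – 31 Dec 2003: 37 days → €226000 × 4.1% × 37/365 = €939.2932
Total = €8250.5479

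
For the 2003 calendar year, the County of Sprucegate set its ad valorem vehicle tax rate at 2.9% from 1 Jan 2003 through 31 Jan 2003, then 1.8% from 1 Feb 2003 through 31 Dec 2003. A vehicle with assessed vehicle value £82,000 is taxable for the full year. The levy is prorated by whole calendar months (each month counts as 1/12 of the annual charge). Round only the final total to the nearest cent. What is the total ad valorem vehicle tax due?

1 Jan – 31 Jan 2003: 1 month at 2.9% → £82,000 × 2.9% × 1/12 = £198.1667
1 Feb – 31 Dec 2003: 11 months at 1.8% → £82,000 × 1.8% × 11/12 = £1,353.0000
Total = £1,551.1667

£1,551.17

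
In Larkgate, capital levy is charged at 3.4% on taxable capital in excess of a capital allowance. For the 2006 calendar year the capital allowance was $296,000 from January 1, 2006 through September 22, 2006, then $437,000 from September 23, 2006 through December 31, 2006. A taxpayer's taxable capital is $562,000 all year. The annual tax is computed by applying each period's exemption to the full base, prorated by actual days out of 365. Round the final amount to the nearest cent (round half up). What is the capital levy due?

January 1 – September 22, 2006: 265 days, exemption $296,000 → ($562,000 − $296,000) × 3.4% × 265/365 = $6,566.1918
September 23 – December 31, 2006: 100 days, exemption $437,000 → ($562,000 − $437,000) × 3.4% × 100/365 = $1,164.3836
Total = $7,730.5753

$7,730.58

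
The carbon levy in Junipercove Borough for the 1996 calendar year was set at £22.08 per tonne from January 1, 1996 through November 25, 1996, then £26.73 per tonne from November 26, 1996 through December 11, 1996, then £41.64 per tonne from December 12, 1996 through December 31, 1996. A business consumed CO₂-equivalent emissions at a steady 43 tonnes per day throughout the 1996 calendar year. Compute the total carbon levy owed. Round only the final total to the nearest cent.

£367,515.84

January 1 – November 25, 1996: 330 days × 43 tonnes/day = 14,190 tonnes at £22.08/tonne → £313,315.20
November 26 – December 11, 1996: 16 days × 43 tonnes/day = 688 tonnes at £26.73/tonne → £18,390.24
December 12 – December 31, 1996: 20 days × 43 tonnes/day = 860 tonnes at £41.64/tonne → £35,810.40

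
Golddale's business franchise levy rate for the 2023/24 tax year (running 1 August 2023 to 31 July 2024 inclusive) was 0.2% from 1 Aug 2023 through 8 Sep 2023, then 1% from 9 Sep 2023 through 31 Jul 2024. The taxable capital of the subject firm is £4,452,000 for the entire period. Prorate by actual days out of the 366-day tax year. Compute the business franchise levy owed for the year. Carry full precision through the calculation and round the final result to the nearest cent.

£40,724.85

1 Aug – 8 Sep 2023: 39 days at 0.2% → £4,452,000 × 0.2% × 39/366 = £948.7869
9 Sep 2023 – 31 Jul 2024: 327 days at 1% → £4,452,000 × 1% × 327/366 = £39,776.0656
Total = £40,724.8525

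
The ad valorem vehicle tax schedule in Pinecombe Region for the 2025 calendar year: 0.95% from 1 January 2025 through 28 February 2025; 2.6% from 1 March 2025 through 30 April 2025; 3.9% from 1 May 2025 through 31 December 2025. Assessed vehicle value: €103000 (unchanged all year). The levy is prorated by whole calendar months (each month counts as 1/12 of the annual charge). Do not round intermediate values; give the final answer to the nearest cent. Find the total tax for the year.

1 January – 28 February 2025: 2 months at 0.95% → €103000 × 0.95% × 2/12 = €163.0833
1 March – 30 April 2025: 2 months at 2.6% → €103000 × 2.6% × 2/12 = €446.3333
1 May – 31 December 2025: 8 months at 3.9% → €103000 × 3.9% × 8/12 = €2678.0000
Total = €3287.4167

€3287.42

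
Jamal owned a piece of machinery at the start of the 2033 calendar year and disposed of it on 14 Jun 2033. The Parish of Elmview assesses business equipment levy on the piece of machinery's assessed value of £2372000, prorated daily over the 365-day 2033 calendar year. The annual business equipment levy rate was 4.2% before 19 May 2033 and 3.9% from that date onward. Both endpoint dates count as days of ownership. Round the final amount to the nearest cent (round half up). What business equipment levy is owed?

£44509.12

1 Jan – 18 May 2033: 138 days at 4.2% → £2372000 × 4.2% × 138/365 = £37666.0603
19 May – 14 Jun 2033: 27 days at 3.9% → £2372000 × 3.9% × 27/365 = £6843.0575
Total = £44509.1178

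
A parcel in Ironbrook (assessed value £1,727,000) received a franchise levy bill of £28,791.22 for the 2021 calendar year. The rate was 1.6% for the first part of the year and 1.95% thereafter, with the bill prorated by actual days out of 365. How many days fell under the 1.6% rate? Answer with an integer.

Let d = days at the first rate; then 365 − d days at the second rate.
£1,727,000 × [1.6%·d + 1.95%·(365−d)] / 365 = £28,791.22
Solving gives d = 295, so the new rate took effect on 23 October 2021.

295 days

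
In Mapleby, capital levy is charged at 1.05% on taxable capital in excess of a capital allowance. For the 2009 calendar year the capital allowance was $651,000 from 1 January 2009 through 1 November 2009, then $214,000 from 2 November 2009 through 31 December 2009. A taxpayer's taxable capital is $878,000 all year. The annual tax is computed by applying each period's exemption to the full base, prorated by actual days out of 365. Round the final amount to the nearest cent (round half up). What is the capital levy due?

$3,137.77

1 January – 1 November 2009: 305 days, exemption $651,000 → ($878,000 − $651,000) × 1.05% × 305/365 = $1,991.6918
2 November – 31 December 2009: 60 days, exemption $214,000 → ($878,000 − $214,000) × 1.05% × 60/365 = $1,146.0822
Total = $3,137.7740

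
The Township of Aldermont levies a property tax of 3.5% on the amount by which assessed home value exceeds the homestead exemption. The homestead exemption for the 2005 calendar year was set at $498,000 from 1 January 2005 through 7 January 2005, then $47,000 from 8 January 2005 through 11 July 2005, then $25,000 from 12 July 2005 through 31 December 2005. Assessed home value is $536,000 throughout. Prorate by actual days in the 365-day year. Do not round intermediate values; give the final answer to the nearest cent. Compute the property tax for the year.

1 January – 7 January 2005: 7 days, exemption $498,000 → ($536,000 − $498,000) × 3.5% × 7/365 = $25.5068
8 January – 11 July 2005: 185 days, exemption $47,000 → ($536,000 − $47,000) × 3.5% × 185/365 = $8,674.7260
12 July – 31 December 2005: 173 days, exemption $25,000 → ($536,000 − $25,000) × 3.5% × 173/365 = $8,477.0000
Total = $17,177.2329

$17,177.23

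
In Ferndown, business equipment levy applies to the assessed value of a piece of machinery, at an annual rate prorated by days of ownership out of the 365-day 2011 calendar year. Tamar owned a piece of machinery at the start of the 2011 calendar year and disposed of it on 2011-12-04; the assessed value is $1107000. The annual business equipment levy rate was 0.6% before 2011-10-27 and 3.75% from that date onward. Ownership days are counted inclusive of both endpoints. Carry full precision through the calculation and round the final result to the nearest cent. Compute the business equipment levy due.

2011-01-01 to 2011-10-26: 299 days at 0.6% → $1107000 × 0.6% × 299/365 = $5440.9808
2011-10-27 to 2011-12-04: 39 days at 3.75% → $1107000 × 3.75% × 39/365 = $4435.5822
Total = $9876.5630

$9876.56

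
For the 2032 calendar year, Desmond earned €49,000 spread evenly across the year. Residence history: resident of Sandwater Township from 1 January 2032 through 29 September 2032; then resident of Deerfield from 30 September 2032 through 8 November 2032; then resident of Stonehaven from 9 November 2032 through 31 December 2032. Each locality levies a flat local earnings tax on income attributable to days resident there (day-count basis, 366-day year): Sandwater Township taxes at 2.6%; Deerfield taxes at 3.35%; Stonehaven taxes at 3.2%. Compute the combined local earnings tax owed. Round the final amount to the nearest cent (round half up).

Sandwater Township, 1 January – 29 September 2032: 273 days → €49,000 × 2.6% × 273/366 = €950.2787
Deerfield, 30 September – 8 November 2032: 40 days → €49,000 × 3.35% × 40/366 = €179.3989
Stonehaven, 9 November – 31 December 2032: 53 days → €49,000 × 3.2% × 53/366 = €227.0601
Total = €1,356.7377

€1,356.74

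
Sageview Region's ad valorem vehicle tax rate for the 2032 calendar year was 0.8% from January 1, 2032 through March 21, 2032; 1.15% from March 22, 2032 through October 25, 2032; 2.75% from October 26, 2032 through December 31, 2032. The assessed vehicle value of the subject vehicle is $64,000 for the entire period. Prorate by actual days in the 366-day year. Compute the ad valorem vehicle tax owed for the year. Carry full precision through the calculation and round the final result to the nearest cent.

January 1 – March 21, 2032: 81 days at 0.8% → $64,000 × 0.8% × 81/366 = $113.3115
March 22 – October 25, 2032: 218 days at 1.15% → $64,000 × 1.15% × 218/366 = $438.3825
October 26 – December 31, 2032: 67 days at 2.75% → $64,000 × 2.75% × 67/366 = $322.1858
Total = $873.8798

$873.88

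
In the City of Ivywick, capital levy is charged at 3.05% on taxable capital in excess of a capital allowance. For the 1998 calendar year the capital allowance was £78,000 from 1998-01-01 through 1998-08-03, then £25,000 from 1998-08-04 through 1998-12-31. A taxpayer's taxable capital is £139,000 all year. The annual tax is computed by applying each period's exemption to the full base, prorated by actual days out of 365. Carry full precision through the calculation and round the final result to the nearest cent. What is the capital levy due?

1998-01-01 to 1998-08-03: 215 days, exemption £78,000 → (£139,000 − £78,000) × 3.05% × 215/365 = £1,095.9110
1998-08-04 to 1998-12-31: 150 days, exemption £25,000 → (£139,000 − £25,000) × 3.05% × 150/365 = £1,428.9041
Total = £2,524.8151

£2,524.82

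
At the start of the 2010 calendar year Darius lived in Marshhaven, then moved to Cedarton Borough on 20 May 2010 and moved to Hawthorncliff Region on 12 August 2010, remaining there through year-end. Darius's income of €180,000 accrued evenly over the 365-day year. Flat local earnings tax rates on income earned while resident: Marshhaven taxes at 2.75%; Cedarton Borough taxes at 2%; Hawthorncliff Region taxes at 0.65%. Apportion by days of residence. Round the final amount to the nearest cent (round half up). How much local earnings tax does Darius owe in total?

Marshhaven, 1 January – 19 May 2010: 139 days → €180,000 × 2.75% × 139/365 = €1,885.0685
Cedarton Borough, 20 May – 11 August 2010: 84 days → €180,000 × 2% × 84/365 = €828.4932
Hawthorncliff Region, 12 August – 31 December 2010: 142 days → €180,000 × 0.65% × 142/365 = €455.1781
Total = €3,168.7397

€3,168.74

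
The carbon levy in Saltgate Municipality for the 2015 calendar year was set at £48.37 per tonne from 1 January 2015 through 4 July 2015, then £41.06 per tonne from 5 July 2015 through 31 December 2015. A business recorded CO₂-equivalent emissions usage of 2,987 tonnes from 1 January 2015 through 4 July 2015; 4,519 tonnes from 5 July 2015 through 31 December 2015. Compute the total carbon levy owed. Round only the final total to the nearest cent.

1 January – 4 July 2015: 2,987 tonnes at £48.37/tonne → £144,481.19
5 July – 31 December 2015: 4,519 tonnes at £41.06/tonne → £185,550.14

£330,031.33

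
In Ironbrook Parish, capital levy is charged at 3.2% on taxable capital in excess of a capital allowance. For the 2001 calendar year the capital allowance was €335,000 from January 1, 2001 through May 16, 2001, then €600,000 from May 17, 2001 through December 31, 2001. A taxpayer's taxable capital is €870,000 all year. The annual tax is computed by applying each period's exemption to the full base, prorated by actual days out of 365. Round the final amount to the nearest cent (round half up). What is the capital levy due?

€11,799.67

January 1 – May 16, 2001: 136 days, exemption €335,000 → (€870,000 − €335,000) × 3.2% × 136/365 = €6,378.9589
May 17 – December 31, 2001: 229 days, exemption €600,000 → (€870,000 − €600,000) × 3.2% × 229/365 = €5,420.7123
Total = €11,799.6712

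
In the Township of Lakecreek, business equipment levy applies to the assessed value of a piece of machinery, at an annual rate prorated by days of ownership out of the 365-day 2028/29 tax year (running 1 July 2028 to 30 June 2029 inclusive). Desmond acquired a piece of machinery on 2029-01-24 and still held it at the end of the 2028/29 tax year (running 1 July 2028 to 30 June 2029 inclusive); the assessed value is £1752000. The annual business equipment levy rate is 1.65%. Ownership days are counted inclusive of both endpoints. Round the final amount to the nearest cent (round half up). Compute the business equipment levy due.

£12513.60

Days held (2029-01-24 to 2029-06-30): 158 out of 365
Tax = £1752000 × 1.65% × 158/365 = £12513.6000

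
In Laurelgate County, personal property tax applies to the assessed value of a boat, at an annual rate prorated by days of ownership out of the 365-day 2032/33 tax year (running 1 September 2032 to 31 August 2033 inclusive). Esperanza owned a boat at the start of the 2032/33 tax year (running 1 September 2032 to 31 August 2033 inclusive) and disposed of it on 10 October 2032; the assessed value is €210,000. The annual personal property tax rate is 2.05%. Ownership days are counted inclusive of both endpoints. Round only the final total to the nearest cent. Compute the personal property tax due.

€471.78

Days held (1 September – 10 October 2032): 40 out of 365
Tax = €210,000 × 2.05% × 40/365 = €471.7808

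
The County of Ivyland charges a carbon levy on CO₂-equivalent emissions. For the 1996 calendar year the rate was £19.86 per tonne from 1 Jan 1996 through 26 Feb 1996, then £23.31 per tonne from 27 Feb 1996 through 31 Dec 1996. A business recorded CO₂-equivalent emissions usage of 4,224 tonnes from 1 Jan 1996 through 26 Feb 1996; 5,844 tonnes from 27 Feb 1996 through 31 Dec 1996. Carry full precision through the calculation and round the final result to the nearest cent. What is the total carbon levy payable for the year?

1 Jan – 26 Feb 1996: 4,224 tonnes at £19.86/tonne → £83,888.64
27 Feb – 31 Dec 1996: 5,844 tonnes at £23.31/tonne → £136,223.64

£220,112.28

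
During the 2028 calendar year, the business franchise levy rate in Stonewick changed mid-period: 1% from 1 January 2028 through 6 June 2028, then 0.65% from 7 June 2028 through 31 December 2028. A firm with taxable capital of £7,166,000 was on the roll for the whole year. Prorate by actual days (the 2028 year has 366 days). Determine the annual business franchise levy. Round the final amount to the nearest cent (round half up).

1 January – 6 June 2028: 158 days at 1% → £7,166,000 × 1% × 158/366 = £30,935.1913
7 June – 31 December 2028: 208 days at 0.65% → £7,166,000 × 0.65% × 208/366 = £26,471.1257
Total = £57,406.3169

£57,406.32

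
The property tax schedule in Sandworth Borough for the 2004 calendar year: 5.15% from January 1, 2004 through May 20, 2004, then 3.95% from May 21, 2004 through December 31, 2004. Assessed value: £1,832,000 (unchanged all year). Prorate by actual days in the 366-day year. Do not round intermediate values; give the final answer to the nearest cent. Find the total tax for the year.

January 1 – May 20, 2004: 141 days at 5.15% → £1,832,000 × 5.15% × 141/366 = £36,347.1803
May 21 – December 31, 2004: 225 days at 3.95% → £1,832,000 × 3.95% × 225/366 = £44,486.0656
Total = £80,833.2459

£80,833.25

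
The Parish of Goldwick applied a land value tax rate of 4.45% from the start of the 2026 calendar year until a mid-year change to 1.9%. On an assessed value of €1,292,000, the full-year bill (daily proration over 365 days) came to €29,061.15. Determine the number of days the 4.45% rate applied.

50 days

Let d = days at the first rate; then 365 − d days at the second rate.
€1,292,000 × [4.45%·d + 1.9%·(365−d)] / 365 = €29,061.15
Solving gives d = 50, so the new rate took effect on 20 February 2026.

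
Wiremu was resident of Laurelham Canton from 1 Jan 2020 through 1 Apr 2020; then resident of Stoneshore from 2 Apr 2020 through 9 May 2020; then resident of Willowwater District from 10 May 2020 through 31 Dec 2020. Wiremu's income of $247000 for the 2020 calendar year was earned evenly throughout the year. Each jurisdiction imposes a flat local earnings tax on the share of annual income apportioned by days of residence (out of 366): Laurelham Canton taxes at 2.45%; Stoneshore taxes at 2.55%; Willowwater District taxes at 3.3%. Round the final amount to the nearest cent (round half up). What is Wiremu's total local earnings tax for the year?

Laurelham Canton, 1 Jan – 1 Apr 2020: 92 days → $247000 × 2.45% × 92/366 = $1521.1421
Stoneshore, 2 Apr – 9 May 2020: 38 days → $247000 × 2.55% × 38/366 = $653.9426
Willowwater District, 10 May – 31 Dec 2020: 236 days → $247000 × 3.3% × 236/366 = $5255.8361
Total = $7430.9208

$7430.92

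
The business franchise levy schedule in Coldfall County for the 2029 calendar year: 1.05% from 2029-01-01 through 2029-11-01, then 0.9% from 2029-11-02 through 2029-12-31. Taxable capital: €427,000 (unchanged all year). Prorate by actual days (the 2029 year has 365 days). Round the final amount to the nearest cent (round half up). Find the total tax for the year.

€4,378.21

2029-01-01 to 2029-11-01: 305 days at 1.05% → €427,000 × 1.05% × 305/365 = €3,746.4863
2029-11-02 to 2029-12-31: 60 days at 0.9% → €427,000 × 0.9% × 60/365 = €631.7260
Total = €4,378.2123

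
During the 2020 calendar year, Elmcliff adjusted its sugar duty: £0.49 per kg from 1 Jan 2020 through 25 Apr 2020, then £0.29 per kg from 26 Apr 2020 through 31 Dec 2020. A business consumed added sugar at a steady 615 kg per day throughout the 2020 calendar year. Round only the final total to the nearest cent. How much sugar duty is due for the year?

1 Jan – 25 Apr 2020: 116 days × 615 kg/day = 71,340 kg at £0.49/kg → £34,956.60
26 Apr – 31 Dec 2020: 250 days × 615 kg/day = 153,750 kg at £0.29/kg → £44,587.50

£79,544.10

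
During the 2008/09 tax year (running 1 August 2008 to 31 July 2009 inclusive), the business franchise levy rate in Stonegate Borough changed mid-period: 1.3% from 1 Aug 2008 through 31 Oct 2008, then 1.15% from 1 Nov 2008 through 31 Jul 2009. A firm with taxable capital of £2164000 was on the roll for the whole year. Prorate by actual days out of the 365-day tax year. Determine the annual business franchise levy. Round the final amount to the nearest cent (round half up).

£25704.17

1 Aug – 31 Oct 2008: 92 days at 1.3% → £2164000 × 1.3% × 92/365 = £7090.8055
1 Nov 2008 – 31 Jul 2009: 273 days at 1.15% → £2164000 × 1.15% × 273/365 = £18613.3644
Total = £25704.1699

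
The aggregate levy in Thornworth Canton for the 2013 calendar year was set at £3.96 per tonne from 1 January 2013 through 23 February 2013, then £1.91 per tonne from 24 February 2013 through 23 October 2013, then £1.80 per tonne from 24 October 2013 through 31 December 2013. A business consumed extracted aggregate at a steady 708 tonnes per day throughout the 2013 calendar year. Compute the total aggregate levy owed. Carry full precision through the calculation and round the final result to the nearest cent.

£566,584.08

1 January – 23 February 2013: 54 days × 708 tonnes/day = 38,232 tonnes at £3.96/tonne → £151,398.72
24 February – 23 October 2013: 242 days × 708 tonnes/day = 171,336 tonnes at £1.91/tonne → £327,251.76
24 October – 31 December 2013: 69 days × 708 tonnes/day = 48,852 tonnes at £1.80/tonne → £87,933.60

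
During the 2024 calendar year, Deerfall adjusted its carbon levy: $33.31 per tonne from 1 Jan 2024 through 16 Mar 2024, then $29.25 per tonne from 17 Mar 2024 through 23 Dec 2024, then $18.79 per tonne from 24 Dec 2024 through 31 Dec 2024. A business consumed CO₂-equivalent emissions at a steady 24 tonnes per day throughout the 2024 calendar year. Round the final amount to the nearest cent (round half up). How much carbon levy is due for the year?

1 Jan – 16 Mar 2024: 76 days × 24 tonnes/day = 1,824 tonnes at $33.31/tonne → $60,757.44
17 Mar – 23 Dec 2024: 282 days × 24 tonnes/day = 6,768 tonnes at $29.25/tonne → $197,964.00
24 Dec – 31 Dec 2024: 8 days × 24 tonnes/day = 192 tonnes at $18.79/tonne → $3,607.68

$262,329.12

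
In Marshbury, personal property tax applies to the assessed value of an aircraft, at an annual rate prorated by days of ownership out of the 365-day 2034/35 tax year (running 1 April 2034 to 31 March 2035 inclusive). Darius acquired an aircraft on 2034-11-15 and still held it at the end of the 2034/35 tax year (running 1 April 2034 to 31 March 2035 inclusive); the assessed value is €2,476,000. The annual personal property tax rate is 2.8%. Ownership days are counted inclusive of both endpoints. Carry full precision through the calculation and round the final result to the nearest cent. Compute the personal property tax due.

Days held (2034-11-15 to 2035-03-31): 137 out of 365
Tax = €2,476,000 × 2.8% × 137/365 = €26,021.7425

€26,021.74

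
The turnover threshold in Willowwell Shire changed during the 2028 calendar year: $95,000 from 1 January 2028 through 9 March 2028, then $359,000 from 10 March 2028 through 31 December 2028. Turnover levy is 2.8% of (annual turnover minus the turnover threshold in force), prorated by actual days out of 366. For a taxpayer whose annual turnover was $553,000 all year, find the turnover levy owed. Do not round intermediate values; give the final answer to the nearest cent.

1 January – 9 March 2028: 69 days, exemption $95,000 → ($553,000 − $95,000) × 2.8% × 69/366 = $2,417.6393
10 March – 31 December 2028: 297 days, exemption $359,000 → ($553,000 − $359,000) × 2.8% × 297/366 = $4,407.9344
Total = $6,825.5738

$6,825.57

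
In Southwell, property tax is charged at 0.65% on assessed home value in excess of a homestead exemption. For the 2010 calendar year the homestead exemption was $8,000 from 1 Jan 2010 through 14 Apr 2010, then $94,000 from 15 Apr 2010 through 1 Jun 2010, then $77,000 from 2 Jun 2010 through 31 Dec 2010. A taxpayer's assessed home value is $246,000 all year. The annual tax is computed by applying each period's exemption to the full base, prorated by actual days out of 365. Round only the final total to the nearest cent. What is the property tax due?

1 Jan – 14 Apr 2010: 104 days, exemption $8,000 → ($246,000 − $8,000) × 0.65% × 104/365 = $440.7890
15 Apr – 1 Jun 2010: 48 days, exemption $94,000 → ($246,000 − $94,000) × 0.65% × 48/365 = $129.9288
2 Jun – 31 Dec 2010: 213 days, exemption $77,000 → ($246,000 − $77,000) × 0.65% × 213/365 = $641.0425
Total = $1,211.7603

$1,211.76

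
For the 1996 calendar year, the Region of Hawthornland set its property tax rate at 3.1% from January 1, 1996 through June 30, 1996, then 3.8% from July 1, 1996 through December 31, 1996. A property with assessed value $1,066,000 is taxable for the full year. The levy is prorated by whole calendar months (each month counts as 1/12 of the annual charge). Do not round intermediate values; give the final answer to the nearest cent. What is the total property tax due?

January 1 – June 30, 1996: 6 months at 3.1% → $1,066,000 × 3.1% × 6/12 = $16,523.0000
July 1 – December 31, 1996: 6 months at 3.8% → $1,066,000 × 3.8% × 6/12 = $20,254.0000
Total = $36,777.0000

$36,777.00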